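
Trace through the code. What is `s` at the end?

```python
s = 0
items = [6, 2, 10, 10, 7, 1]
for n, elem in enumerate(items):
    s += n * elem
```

Let's trace through this code step by step.

Initialize: s = 0
Initialize: items = [6, 2, 10, 10, 7, 1]
Entering loop: for n, elem in enumerate(items):

After execution: s = 85
85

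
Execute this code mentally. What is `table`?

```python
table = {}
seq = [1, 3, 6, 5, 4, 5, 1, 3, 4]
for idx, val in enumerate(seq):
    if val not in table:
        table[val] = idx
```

Let's trace through this code step by step.

Initialize: table = {}
Initialize: seq = [1, 3, 6, 5, 4, 5, 1, 3, 4]
Entering loop: for idx, val in enumerate(seq):

After execution: table = {1: 0, 3: 1, 6: 2, 5: 3, 4: 4}
{1: 0, 3: 1, 6: 2, 5: 3, 4: 4}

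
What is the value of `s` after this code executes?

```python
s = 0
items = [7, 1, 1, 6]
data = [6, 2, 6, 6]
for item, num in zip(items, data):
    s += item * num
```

Let's trace through this code step by step.

Initialize: s = 0
Initialize: items = [7, 1, 1, 6]
Initialize: data = [6, 2, 6, 6]
Entering loop: for item, num in zip(items, data):

After execution: s = 86
86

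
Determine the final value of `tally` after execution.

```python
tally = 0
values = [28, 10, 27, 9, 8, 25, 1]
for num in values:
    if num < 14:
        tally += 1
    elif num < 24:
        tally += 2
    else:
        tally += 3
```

Let's trace through this code step by step.

Initialize: tally = 0
Initialize: values = [28, 10, 27, 9, 8, 25, 1]
Entering loop: for num in values:

After execution: tally = 13
13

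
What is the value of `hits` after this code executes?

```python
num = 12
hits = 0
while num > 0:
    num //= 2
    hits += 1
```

Let's trace through this code step by step.

Initialize: num = 12
Initialize: hits = 0
Entering loop: while num > 0:

After execution: hits = 4
4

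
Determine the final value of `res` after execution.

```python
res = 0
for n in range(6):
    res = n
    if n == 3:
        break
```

Let's trace through this code step by step.

Initialize: res = 0
Entering loop: for n in range(6):

After execution: res = 3
3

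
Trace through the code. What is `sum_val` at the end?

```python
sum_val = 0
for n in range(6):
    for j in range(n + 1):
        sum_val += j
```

Let's trace through this code step by step.

Initialize: sum_val = 0
Entering loop: for n in range(6):

After execution: sum_val = 35
35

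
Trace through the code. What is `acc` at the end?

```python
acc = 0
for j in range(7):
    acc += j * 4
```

Let's trace through this code step by step.

Initialize: acc = 0
Entering loop: for j in range(7):

After execution: acc = 84
84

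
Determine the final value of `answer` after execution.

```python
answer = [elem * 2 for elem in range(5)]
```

Let's trace through this code step by step.

Initialize: answer = [elem * 2 for elem in range(5)]

After execution: answer = [0, 2, 4, 6, 8]
[0, 2, 4, 6, 8]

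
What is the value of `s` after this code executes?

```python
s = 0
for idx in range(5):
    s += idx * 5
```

Let's trace through this code step by step.

Initialize: s = 0
Entering loop: for idx in range(5):

After execution: s = 50
50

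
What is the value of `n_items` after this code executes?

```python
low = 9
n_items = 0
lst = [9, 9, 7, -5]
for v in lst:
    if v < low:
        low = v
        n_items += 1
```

Let's trace through this code step by step.

Initialize: low = 9
Initialize: n_items = 0
Initialize: lst = [9, 9, 7, -5]
Entering loop: for v in lst:

After execution: n_items = 2
2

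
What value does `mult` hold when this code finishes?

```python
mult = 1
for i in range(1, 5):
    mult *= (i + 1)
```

Let's trace through this code step by step.

Initialize: mult = 1
Entering loop: for i in range(1, 5):

After execution: mult = 120
120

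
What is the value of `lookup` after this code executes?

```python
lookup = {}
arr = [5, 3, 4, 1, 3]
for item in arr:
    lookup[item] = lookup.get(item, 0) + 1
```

Let's trace through this code step by step.

Initialize: lookup = {}
Initialize: arr = [5, 3, 4, 1, 3]
Entering loop: for item in arr:

After execution: lookup = {5: 1, 3: 2, 4: 1, 1: 1}
{5: 1, 3: 2, 4: 1, 1: 1}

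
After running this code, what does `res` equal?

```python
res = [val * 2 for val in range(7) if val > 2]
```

Let's trace through this code step by step.

Initialize: res = [val * 2 for val in range(7) if val > 2]

After execution: res = [6, 8, 10, 12]
[6, 8, 10, 12]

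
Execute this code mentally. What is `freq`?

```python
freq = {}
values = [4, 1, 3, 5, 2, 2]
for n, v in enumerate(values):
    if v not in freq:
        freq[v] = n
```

Let's trace through this code step by step.

Initialize: freq = {}
Initialize: values = [4, 1, 3, 5, 2, 2]
Entering loop: for n, v in enumerate(values):

After execution: freq = {4: 0, 1: 1, 3: 2, 5: 3, 2: 4}
{4: 0, 1: 1, 3: 2, 5: 3, 2: 4}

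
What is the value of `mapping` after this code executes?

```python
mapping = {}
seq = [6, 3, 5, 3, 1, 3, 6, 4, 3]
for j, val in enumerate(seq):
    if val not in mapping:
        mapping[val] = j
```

Let's trace through this code step by step.

Initialize: mapping = {}
Initialize: seq = [6, 3, 5, 3, 1, 3, 6, 4, 3]
Entering loop: for j, val in enumerate(seq):

After execution: mapping = {6: 0, 3: 1, 5: 2, 1: 4, 4: 7}
{6: 0, 3: 1, 5: 2, 1: 4, 4: 7}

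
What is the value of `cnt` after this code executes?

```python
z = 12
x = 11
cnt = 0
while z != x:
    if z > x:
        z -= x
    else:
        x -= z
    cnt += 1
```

Let's trace through this code step by step.

Initialize: z = 12
Initialize: x = 11
Initialize: cnt = 0
Entering loop: while z != x:

After execution: cnt = 11
11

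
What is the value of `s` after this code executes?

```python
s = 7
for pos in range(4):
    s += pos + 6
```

Let's trace through this code step by step.

Initialize: s = 7
Entering loop: for pos in range(4):

After execution: s = 37
37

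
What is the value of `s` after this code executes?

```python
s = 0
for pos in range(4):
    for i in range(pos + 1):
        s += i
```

Let's trace through this code step by step.

Initialize: s = 0
Entering loop: for pos in range(4):

After execution: s = 10
10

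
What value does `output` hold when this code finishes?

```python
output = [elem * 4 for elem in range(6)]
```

Let's trace through this code step by step.

Initialize: output = [elem * 4 for elem in range(6)]

After execution: output = [0, 4, 8, 12, 16, 20]
[0, 4, 8, 12, 16, 20]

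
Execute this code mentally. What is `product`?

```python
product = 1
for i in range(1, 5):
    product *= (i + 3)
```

Let's trace through this code step by step.

Initialize: product = 1
Entering loop: for i in range(1, 5):

After execution: product = 840
840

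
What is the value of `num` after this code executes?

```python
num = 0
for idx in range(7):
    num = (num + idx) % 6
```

Let's trace through this code step by step.

Initialize: num = 0
Entering loop: for idx in range(7):

After execution: num = 3
3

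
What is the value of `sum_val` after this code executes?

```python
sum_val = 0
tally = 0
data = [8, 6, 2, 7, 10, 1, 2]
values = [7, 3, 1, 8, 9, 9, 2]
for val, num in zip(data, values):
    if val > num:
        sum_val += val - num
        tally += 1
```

Let's trace through this code step by step.

Initialize: sum_val = 0
Initialize: tally = 0
Initialize: data = [8, 6, 2, 7, 10, 1, 2]
Initialize: values = [7, 3, 1, 8, 9, 9, 2]
Entering loop: for val, num in zip(data, values):

After execution: sum_val = 6
6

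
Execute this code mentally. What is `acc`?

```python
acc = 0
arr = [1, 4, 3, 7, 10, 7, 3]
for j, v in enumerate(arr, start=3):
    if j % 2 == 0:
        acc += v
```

Let's trace through this code step by step.

Initialize: acc = 0
Initialize: arr = [1, 4, 3, 7, 10, 7, 3]
Entering loop: for j, v in enumerate(arr, start=3):

After execution: acc = 18
18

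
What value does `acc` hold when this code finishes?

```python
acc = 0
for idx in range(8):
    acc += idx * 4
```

Let's trace through this code step by step.

Initialize: acc = 0
Entering loop: for idx in range(8):

After execution: acc = 112
112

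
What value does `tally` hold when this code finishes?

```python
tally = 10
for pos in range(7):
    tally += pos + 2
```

Let's trace through this code step by step.

Initialize: tally = 10
Entering loop: for pos in range(7):

After execution: tally = 45
45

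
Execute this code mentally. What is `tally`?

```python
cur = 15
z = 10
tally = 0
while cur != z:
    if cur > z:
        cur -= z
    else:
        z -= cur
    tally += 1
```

Let's trace through this code step by step.

Initialize: cur = 15
Initialize: z = 10
Initialize: tally = 0
Entering loop: while cur != z:

After execution: tally = 2
2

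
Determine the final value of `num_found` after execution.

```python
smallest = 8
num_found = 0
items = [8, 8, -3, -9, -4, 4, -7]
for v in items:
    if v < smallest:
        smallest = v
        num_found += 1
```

Let's trace through this code step by step.

Initialize: smallest = 8
Initialize: num_found = 0
Initialize: items = [8, 8, -3, -9, -4, 4, -7]
Entering loop: for v in items:

After execution: num_found = 2
2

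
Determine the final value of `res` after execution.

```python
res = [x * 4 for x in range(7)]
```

Let's trace through this code step by step.

Initialize: res = [x * 4 for x in range(7)]

After execution: res = [0, 4, 8, 12, 16, 20, 24]
[0, 4, 8, 12, 16, 20, 24]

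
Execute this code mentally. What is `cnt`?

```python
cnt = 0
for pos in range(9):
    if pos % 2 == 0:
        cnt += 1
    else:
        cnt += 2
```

Let's trace through this code step by step.

Initialize: cnt = 0
Entering loop: for pos in range(9):

After execution: cnt = 13
13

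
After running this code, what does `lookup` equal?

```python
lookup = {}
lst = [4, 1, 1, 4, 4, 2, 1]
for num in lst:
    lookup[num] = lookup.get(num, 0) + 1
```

Let's trace through this code step by step.

Initialize: lookup = {}
Initialize: lst = [4, 1, 1, 4, 4, 2, 1]
Entering loop: for num in lst:

After execution: lookup = {4: 3, 1: 3, 2: 1}
{4: 3, 1: 3, 2: 1}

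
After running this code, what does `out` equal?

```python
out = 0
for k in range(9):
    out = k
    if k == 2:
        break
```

Let's trace through this code step by step.

Initialize: out = 0
Entering loop: for k in range(9):

After execution: out = 2
2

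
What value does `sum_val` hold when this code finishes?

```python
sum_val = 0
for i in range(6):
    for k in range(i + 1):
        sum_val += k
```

Let's trace through this code step by step.

Initialize: sum_val = 0
Entering loop: for i in range(6):

After execution: sum_val = 35
35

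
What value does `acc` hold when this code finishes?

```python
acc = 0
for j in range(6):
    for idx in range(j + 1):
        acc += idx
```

Let's trace through this code step by step.

Initialize: acc = 0
Entering loop: for j in range(6):

After execution: acc = 35
35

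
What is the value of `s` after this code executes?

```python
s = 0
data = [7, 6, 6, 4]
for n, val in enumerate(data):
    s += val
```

Let's trace through this code step by step.

Initialize: s = 0
Initialize: data = [7, 6, 6, 4]
Entering loop: for n, val in enumerate(data):

After execution: s = 23
23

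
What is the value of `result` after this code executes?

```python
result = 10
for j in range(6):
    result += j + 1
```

Let's trace through this code step by step.

Initialize: result = 10
Entering loop: for j in range(6):

After execution: result = 31
31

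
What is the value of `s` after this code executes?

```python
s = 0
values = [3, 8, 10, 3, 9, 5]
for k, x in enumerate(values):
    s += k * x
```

Let's trace through this code step by step.

Initialize: s = 0
Initialize: values = [3, 8, 10, 3, 9, 5]
Entering loop: for k, x in enumerate(values):

After execution: s = 98
98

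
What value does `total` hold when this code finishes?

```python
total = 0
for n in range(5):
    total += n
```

Let's trace through this code step by step.

Initialize: total = 0
Entering loop: for n in range(5):

After execution: total = 10
10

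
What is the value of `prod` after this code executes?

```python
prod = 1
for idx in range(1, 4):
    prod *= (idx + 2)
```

Let's trace through this code step by step.

Initialize: prod = 1
Entering loop: for idx in range(1, 4):

After execution: prod = 60
60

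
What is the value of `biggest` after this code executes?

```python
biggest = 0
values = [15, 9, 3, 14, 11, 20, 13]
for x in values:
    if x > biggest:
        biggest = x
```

Let's trace through this code step by step.

Initialize: biggest = 0
Initialize: values = [15, 9, 3, 14, 11, 20, 13]
Entering loop: for x in values:

After execution: biggest = 20
20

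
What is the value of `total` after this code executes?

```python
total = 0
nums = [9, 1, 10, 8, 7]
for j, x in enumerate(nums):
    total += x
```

Let's trace through this code step by step.

Initialize: total = 0
Initialize: nums = [9, 1, 10, 8, 7]
Entering loop: for j, x in enumerate(nums):

After execution: total = 35
35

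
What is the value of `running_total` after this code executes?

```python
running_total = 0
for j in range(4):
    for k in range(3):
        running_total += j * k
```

Let's trace through this code step by step.

Initialize: running_total = 0
Entering loop: for j in range(4):

After execution: running_total = 18
18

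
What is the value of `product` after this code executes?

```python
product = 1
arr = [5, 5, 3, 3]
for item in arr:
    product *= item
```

Let's trace through this code step by step.

Initialize: product = 1
Initialize: arr = [5, 5, 3, 3]
Entering loop: for item in arr:

After execution: product = 225
225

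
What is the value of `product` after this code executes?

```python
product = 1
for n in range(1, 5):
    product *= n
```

Let's trace through this code step by step.

Initialize: product = 1
Entering loop: for n in range(1, 5):

After execution: product = 24
24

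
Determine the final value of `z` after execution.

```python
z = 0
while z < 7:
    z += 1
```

Let's trace through this code step by step.

Initialize: z = 0
Entering loop: while z < 7:

After execution: z = 7
7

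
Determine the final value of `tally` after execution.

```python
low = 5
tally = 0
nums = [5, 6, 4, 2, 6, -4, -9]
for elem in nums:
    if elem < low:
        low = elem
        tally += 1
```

Let's trace through this code step by step.

Initialize: low = 5
Initialize: tally = 0
Initialize: nums = [5, 6, 4, 2, 6, -4, -9]
Entering loop: for elem in nums:

After execution: tally = 4
4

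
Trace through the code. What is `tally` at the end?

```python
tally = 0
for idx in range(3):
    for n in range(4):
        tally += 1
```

Let's trace through this code step by step.

Initialize: tally = 0
Entering loop: for idx in range(3):

After execution: tally = 12
12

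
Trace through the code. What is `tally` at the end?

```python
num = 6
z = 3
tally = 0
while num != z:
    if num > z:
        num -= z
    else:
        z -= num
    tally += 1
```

Let's trace through this code step by step.

Initialize: num = 6
Initialize: z = 3
Initialize: tally = 0
Entering loop: while num != z:

After execution: tally = 1
1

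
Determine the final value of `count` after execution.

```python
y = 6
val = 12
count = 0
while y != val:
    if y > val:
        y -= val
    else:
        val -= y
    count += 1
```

Let's trace through this code step by step.

Initialize: y = 6
Initialize: val = 12
Initialize: count = 0
Entering loop: while y != val:

After execution: count = 1
1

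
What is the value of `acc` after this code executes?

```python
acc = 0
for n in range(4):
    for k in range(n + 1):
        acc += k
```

Let's trace through this code step by step.

Initialize: acc = 0
Entering loop: for n in range(4):

After execution: acc = 10
10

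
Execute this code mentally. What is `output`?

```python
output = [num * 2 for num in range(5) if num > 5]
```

Let's trace through this code step by step.

Initialize: output = [num * 2 for num in range(5) if num > 5]

After execution: output = []
[]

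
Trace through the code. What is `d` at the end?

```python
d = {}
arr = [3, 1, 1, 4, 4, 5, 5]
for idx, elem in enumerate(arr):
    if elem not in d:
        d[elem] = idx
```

Let's trace through this code step by step.

Initialize: d = {}
Initialize: arr = [3, 1, 1, 4, 4, 5, 5]
Entering loop: for idx, elem in enumerate(arr):

After execution: d = {3: 0, 1: 1, 4: 3, 5: 5}
{3: 0, 1: 1, 4: 3, 5: 5}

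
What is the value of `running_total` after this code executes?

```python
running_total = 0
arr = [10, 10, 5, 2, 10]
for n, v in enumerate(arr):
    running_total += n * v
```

Let's trace through this code step by step.

Initialize: running_total = 0
Initialize: arr = [10, 10, 5, 2, 10]
Entering loop: for n, v in enumerate(arr):

After execution: running_total = 66
66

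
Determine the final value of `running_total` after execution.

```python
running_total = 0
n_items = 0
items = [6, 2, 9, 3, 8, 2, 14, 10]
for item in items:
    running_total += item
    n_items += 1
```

Let's trace through this code step by step.

Initialize: running_total = 0
Initialize: n_items = 0
Initialize: items = [6, 2, 9, 3, 8, 2, 14, 10]
Entering loop: for item in items:

After execution: running_total = 54
54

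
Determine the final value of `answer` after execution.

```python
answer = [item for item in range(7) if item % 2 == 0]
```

Let's trace through this code step by step.

Initialize: answer = [item for item in range(7) if item % 2 == 0]

After execution: answer = [0, 2, 4, 6]
[0, 2, 4, 6]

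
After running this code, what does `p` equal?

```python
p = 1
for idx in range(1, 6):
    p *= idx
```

Let's trace through this code step by step.

Initialize: p = 1
Entering loop: for idx in range(1, 6):

After execution: p = 120
120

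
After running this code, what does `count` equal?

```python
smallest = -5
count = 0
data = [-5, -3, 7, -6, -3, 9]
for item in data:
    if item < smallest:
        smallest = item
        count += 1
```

Let's trace through this code step by step.

Initialize: smallest = -5
Initialize: count = 0
Initialize: data = [-5, -3, 7, -6, -3, 9]
Entering loop: for item in data:

After execution: count = 1
1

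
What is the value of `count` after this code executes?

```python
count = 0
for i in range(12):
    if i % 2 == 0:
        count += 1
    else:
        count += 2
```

Let's trace through this code step by step.

Initialize: count = 0
Entering loop: for i in range(12):

After execution: count = 18
18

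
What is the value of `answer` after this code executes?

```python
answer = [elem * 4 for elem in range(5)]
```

Let's trace through this code step by step.

Initialize: answer = [elem * 4 for elem in range(5)]

After execution: answer = [0, 4, 8, 12, 16]
[0, 4, 8, 12, 16]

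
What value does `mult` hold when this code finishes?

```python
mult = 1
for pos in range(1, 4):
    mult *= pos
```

Let's trace through this code step by step.

Initialize: mult = 1
Entering loop: for pos in range(1, 4):

After execution: mult = 6
6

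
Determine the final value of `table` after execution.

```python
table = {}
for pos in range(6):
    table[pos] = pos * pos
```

Let's trace through this code step by step.

Initialize: table = {}
Entering loop: for pos in range(6):

After execution: table = {0: 0, 1: 1, 2: 4, 3: 9, 4: 16, 5: 25}
{0: 0, 1: 1, 2: 4, 3: 9, 4: 16, 5: 25}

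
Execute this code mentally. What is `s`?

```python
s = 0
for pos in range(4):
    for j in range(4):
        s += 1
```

Let's trace through this code step by step.

Initialize: s = 0
Entering loop: for pos in range(4):

After execution: s = 16
16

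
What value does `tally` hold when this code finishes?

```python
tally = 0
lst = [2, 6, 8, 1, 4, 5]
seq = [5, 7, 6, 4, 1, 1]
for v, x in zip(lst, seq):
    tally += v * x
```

Let's trace through this code step by step.

Initialize: tally = 0
Initialize: lst = [2, 6, 8, 1, 4, 5]
Initialize: seq = [5, 7, 6, 4, 1, 1]
Entering loop: for v, x in zip(lst, seq):

After execution: tally = 113
113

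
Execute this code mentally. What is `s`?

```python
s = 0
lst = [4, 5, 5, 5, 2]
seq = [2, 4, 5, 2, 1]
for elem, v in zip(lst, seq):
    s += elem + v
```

Let's trace through this code step by step.

Initialize: s = 0
Initialize: lst = [4, 5, 5, 5, 2]
Initialize: seq = [2, 4, 5, 2, 1]
Entering loop: for elem, v in zip(lst, seq):

After execution: s = 35
35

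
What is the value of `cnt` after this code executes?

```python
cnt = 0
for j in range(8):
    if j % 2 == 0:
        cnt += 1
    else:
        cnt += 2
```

Let's trace through this code step by step.

Initialize: cnt = 0
Entering loop: for j in range(8):

After execution: cnt = 12
12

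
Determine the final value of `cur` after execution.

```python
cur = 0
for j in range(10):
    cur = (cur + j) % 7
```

Let's trace through this code step by step.

Initialize: cur = 0
Entering loop: for j in range(10):

After execution: cur = 3
3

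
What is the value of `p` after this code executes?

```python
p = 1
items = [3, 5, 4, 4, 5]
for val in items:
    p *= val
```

Let's trace through this code step by step.

Initialize: p = 1
Initialize: items = [3, 5, 4, 4, 5]
Entering loop: for val in items:

After execution: p = 1200
1200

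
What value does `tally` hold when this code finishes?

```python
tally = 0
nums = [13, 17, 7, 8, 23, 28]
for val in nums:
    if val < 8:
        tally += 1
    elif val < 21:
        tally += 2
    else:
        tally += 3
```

Let's trace through this code step by step.

Initialize: tally = 0
Initialize: nums = [13, 17, 7, 8, 23, 28]
Entering loop: for val in nums:

After execution: tally = 13
13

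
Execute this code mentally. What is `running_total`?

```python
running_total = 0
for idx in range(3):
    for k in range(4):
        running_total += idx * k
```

Let's trace through this code step by step.

Initialize: running_total = 0
Entering loop: for idx in range(3):

After execution: running_total = 18
18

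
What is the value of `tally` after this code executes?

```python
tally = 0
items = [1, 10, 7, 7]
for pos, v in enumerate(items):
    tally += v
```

Let's trace through this code step by step.

Initialize: tally = 0
Initialize: items = [1, 10, 7, 7]
Entering loop: for pos, v in enumerate(items):

After execution: tally = 25
25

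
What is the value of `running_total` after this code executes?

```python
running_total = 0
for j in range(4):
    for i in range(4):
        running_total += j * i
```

Let's trace through this code step by step.

Initialize: running_total = 0
Entering loop: for j in range(4):

After execution: running_total = 36
36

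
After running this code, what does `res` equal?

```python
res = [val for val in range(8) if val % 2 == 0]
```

Let's trace through this code step by step.

Initialize: res = [val for val in range(8) if val % 2 == 0]

After execution: res = [0, 2, 4, 6]
[0, 2, 4, 6]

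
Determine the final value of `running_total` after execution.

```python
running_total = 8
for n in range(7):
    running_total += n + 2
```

Let's trace through this code step by step.

Initialize: running_total = 8
Entering loop: for n in range(7):

After execution: running_total = 43
43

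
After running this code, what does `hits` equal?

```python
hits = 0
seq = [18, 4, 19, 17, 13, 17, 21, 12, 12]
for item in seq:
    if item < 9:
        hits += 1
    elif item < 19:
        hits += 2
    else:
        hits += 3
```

Let's trace through this code step by step.

Initialize: hits = 0
Initialize: seq = [18, 4, 19, 17, 13, 17, 21, 12, 12]
Entering loop: for item in seq:

After execution: hits = 19
19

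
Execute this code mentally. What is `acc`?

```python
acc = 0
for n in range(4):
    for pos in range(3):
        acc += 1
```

Let's trace through this code step by step.

Initialize: acc = 0
Entering loop: for n in range(4):

After execution: acc = 12
12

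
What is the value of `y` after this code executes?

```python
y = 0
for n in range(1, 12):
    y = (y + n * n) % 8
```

Let's trace through this code step by step.

Initialize: y = 0
Entering loop: for n in range(1, 12):

After execution: y = 2
2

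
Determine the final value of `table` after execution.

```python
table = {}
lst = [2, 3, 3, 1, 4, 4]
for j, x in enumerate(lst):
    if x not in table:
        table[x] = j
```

Let's trace through this code step by step.

Initialize: table = {}
Initialize: lst = [2, 3, 3, 1, 4, 4]
Entering loop: for j, x in enumerate(lst):

After execution: table = {2: 0, 3: 1, 1: 3, 4: 4}
{2: 0, 3: 1, 1: 3, 4: 4}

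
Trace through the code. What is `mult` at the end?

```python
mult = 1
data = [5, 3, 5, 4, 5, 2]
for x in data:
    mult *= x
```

Let's trace through this code step by step.

Initialize: mult = 1
Initialize: data = [5, 3, 5, 4, 5, 2]
Entering loop: for x in data:

After execution: mult = 3000
3000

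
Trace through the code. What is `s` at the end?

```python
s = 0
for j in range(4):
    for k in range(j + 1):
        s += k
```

Let's trace through this code step by step.

Initialize: s = 0
Entering loop: for j in range(4):

After execution: s = 10
10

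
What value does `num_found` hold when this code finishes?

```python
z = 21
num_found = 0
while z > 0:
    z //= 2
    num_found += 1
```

Let's trace through this code step by step.

Initialize: z = 21
Initialize: num_found = 0
Entering loop: while z > 0:

After execution: num_found = 5
5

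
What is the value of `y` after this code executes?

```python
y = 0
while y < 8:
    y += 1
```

Let's trace through this code step by step.

Initialize: y = 0
Entering loop: while y < 8:

After execution: y = 8
8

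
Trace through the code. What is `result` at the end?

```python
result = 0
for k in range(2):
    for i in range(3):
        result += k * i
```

Let's trace through this code step by step.

Initialize: result = 0
Entering loop: for k in range(2):

After execution: result = 3
3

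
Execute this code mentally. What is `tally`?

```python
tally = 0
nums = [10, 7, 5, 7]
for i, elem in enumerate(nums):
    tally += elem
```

Let's trace through this code step by step.

Initialize: tally = 0
Initialize: nums = [10, 7, 5, 7]
Entering loop: for i, elem in enumerate(nums):

After execution: tally = 29
29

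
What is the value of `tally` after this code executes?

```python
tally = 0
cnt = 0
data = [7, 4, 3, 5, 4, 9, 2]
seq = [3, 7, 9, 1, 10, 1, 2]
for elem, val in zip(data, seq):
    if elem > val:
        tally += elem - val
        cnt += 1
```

Let's trace through this code step by step.

Initialize: tally = 0
Initialize: cnt = 0
Initialize: data = [7, 4, 3, 5, 4, 9, 2]
Initialize: seq = [3, 7, 9, 1, 10, 1, 2]
Entering loop: for elem, val in zip(data, seq):

After execution: tally = 16
16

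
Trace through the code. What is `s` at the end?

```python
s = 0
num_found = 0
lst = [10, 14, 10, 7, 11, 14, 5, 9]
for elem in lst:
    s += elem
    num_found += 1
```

Let's trace through this code step by step.

Initialize: s = 0
Initialize: num_found = 0
Initialize: lst = [10, 14, 10, 7, 11, 14, 5, 9]
Entering loop: for elem in lst:

After execution: s = 80
80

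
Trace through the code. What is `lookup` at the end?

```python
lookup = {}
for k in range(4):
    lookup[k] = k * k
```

Let's trace through this code step by step.

Initialize: lookup = {}
Entering loop: for k in range(4):

After execution: lookup = {0: 0, 1: 1, 2: 4, 3: 9}
{0: 0, 1: 1, 2: 4, 3: 9}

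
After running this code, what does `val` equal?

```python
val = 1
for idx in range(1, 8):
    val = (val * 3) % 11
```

Let's trace through this code step by step.

Initialize: val = 1
Entering loop: for idx in range(1, 8):

After execution: val = 9
9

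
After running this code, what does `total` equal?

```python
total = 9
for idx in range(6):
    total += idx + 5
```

Let's trace through this code step by step.

Initialize: total = 9
Entering loop: for idx in range(6):

After execution: total = 54
54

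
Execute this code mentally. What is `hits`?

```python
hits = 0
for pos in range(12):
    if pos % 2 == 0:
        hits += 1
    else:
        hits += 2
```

Let's trace through this code step by step.

Initialize: hits = 0
Entering loop: for pos in range(12):

After execution: hits = 18
18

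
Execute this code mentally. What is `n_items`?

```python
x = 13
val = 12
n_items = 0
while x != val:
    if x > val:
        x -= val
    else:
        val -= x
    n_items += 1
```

Let's trace through this code step by step.

Initialize: x = 13
Initialize: val = 12
Initialize: n_items = 0
Entering loop: while x != val:

After execution: n_items = 12
12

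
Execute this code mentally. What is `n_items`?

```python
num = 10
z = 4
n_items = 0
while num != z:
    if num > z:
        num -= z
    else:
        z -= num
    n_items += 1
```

Let's trace through this code step by step.

Initialize: num = 10
Initialize: z = 4
Initialize: n_items = 0
Entering loop: while num != z:

After execution: n_items = 3
3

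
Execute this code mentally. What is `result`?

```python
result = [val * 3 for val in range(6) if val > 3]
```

Let's trace through this code step by step.

Initialize: result = [val * 3 for val in range(6) if val > 3]

After execution: result = [12, 15]
[12, 15]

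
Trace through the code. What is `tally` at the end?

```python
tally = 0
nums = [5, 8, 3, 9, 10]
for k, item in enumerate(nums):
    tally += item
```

Let's trace through this code step by step.

Initialize: tally = 0
Initialize: nums = [5, 8, 3, 9, 10]
Entering loop: for k, item in enumerate(nums):

After execution: tally = 35
35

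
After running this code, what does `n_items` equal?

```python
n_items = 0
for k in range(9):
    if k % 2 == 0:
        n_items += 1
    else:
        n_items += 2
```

Let's trace through this code step by step.

Initialize: n_items = 0
Entering loop: for k in range(9):

After execution: n_items = 13
13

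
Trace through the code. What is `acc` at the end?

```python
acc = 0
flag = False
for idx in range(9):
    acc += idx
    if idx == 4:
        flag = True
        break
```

Let's trace through this code step by step.

Initialize: acc = 0
Initialize: flag = False
Entering loop: for idx in range(9):

After execution: acc = 10
10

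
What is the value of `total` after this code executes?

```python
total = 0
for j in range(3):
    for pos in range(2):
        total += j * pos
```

Let's trace through this code step by step.

Initialize: total = 0
Entering loop: for j in range(3):

After execution: total = 3
3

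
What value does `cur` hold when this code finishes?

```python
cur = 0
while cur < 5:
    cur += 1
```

Let's trace through this code step by step.

Initialize: cur = 0
Entering loop: while cur < 5:

After execution: cur = 5
5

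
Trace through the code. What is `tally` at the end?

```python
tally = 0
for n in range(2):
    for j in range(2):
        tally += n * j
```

Let's trace through this code step by step.

Initialize: tally = 0
Entering loop: for n in range(2):

After execution: tally = 1
1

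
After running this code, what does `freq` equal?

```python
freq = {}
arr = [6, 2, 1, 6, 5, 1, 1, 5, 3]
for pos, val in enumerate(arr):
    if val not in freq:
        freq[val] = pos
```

Let's trace through this code step by step.

Initialize: freq = {}
Initialize: arr = [6, 2, 1, 6, 5, 1, 1, 5, 3]
Entering loop: for pos, val in enumerate(arr):

After execution: freq = {6: 0, 2: 1, 1: 2, 5: 4, 3: 8}
{6: 0, 2: 1, 1: 2, 5: 4, 3: 8}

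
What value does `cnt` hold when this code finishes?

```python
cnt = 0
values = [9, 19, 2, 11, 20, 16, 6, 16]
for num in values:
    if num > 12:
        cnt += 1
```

Let's trace through this code step by step.

Initialize: cnt = 0
Initialize: values = [9, 19, 2, 11, 20, 16, 6, 16]
Entering loop: for num in values:

After execution: cnt = 4
4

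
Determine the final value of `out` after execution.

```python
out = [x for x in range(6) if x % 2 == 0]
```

Let's trace through this code step by step.

Initialize: out = [x for x in range(6) if x % 2 == 0]

After execution: out = [0, 2, 4]
[0, 2, 4]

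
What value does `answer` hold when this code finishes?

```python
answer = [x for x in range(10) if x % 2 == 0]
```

Let's trace through this code step by step.

Initialize: answer = [x for x in range(10) if x % 2 == 0]

After execution: answer = [0, 2, 4, 6, 8]
[0, 2, 4, 6, 8]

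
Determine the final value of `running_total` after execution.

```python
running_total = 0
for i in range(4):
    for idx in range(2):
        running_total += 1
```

Let's trace through this code step by step.

Initialize: running_total = 0
Entering loop: for i in range(4):

After execution: running_total = 8
8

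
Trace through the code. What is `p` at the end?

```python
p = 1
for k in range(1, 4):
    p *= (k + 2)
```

Let's trace through this code step by step.

Initialize: p = 1
Entering loop: for k in range(1, 4):

After execution: p = 60
60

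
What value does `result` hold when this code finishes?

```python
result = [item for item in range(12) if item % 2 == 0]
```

Let's trace through this code step by step.

Initialize: result = [item for item in range(12) if item % 2 == 0]

After execution: result = [0, 2, 4, 6, 8, 10]
[0, 2, 4, 6, 8, 10]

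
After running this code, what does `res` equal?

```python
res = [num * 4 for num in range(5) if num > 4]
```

Let's trace through this code step by step.

Initialize: res = [num * 4 for num in range(5) if num > 4]

After execution: res = []
[]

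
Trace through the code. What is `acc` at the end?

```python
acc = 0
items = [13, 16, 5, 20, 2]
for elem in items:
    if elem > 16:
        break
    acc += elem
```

Let's trace through this code step by step.

Initialize: acc = 0
Initialize: items = [13, 16, 5, 20, 2]
Entering loop: for elem in items:

After execution: acc = 34
34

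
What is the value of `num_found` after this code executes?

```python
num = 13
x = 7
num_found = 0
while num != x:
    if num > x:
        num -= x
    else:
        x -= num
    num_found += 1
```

Let's trace through this code step by step.

Initialize: num = 13
Initialize: x = 7
Initialize: num_found = 0
Entering loop: while num != x:

After execution: num_found = 7
7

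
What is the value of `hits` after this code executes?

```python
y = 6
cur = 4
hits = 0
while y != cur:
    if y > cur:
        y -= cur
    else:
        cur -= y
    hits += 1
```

Let's trace through this code step by step.

Initialize: y = 6
Initialize: cur = 4
Initialize: hits = 0
Entering loop: while y != cur:

After execution: hits = 2
2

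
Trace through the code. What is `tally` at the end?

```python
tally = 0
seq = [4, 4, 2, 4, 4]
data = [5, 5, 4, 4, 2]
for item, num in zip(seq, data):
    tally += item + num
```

Let's trace through this code step by step.

Initialize: tally = 0
Initialize: seq = [4, 4, 2, 4, 4]
Initialize: data = [5, 5, 4, 4, 2]
Entering loop: for item, num in zip(seq, data):

After execution: tally = 38
38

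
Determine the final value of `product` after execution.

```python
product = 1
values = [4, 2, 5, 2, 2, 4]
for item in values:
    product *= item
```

Let's trace through this code step by step.

Initialize: product = 1
Initialize: values = [4, 2, 5, 2, 2, 4]
Entering loop: for item in values:

After execution: product = 640
640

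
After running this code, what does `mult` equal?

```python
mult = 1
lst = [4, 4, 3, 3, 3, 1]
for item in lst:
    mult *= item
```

Let's trace through this code step by step.

Initialize: mult = 1
Initialize: lst = [4, 4, 3, 3, 3, 1]
Entering loop: for item in lst:

After execution: mult = 432
432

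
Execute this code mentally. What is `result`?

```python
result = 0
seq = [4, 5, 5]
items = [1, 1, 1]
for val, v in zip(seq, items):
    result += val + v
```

Let's trace through this code step by step.

Initialize: result = 0
Initialize: seq = [4, 5, 5]
Initialize: items = [1, 1, 1]
Entering loop: for val, v in zip(seq, items):

After execution: result = 17
17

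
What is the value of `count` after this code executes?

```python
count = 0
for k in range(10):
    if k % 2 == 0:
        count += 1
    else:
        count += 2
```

Let's trace through this code step by step.

Initialize: count = 0
Entering loop: for k in range(10):

After execution: count = 15
15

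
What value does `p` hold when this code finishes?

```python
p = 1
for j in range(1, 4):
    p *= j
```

Let's trace through this code step by step.

Initialize: p = 1
Entering loop: for j in range(1, 4):

After execution: p = 6
6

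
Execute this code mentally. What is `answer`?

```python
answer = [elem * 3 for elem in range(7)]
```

Let's trace through this code step by step.

Initialize: answer = [elem * 3 for elem in range(7)]

After execution: answer = [0, 3, 6, 9, 12, 15, 18]
[0, 3, 6, 9, 12, 15, 18]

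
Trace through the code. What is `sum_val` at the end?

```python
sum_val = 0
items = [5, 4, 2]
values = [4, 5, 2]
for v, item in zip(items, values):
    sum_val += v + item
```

Let's trace through this code step by step.

Initialize: sum_val = 0
Initialize: items = [5, 4, 2]
Initialize: values = [4, 5, 2]
Entering loop: for v, item in zip(items, values):

After execution: sum_val = 22
22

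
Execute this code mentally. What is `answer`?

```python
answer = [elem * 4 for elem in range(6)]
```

Let's trace through this code step by step.

Initialize: answer = [elem * 4 for elem in range(6)]

After execution: answer = [0, 4, 8, 12, 16, 20]
[0, 4, 8, 12, 16, 20]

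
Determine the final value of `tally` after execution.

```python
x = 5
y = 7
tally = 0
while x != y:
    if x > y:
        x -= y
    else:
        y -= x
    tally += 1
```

Let's trace through this code step by step.

Initialize: x = 5
Initialize: y = 7
Initialize: tally = 0
Entering loop: while x != y:

After execution: tally = 4
4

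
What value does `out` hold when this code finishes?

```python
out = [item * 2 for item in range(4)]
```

Let's trace through this code step by step.

Initialize: out = [item * 2 for item in range(4)]

After execution: out = [0, 2, 4, 6]
[0, 2, 4, 6]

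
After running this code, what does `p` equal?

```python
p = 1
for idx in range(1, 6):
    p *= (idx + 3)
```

Let's trace through this code step by step.

Initialize: p = 1
Entering loop: for idx in range(1, 6):

After execution: p = 6720
6720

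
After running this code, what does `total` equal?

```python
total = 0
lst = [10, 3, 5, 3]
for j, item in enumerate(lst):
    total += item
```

Let's trace through this code step by step.

Initialize: total = 0
Initialize: lst = [10, 3, 5, 3]
Entering loop: for j, item in enumerate(lst):

After execution: total = 21
21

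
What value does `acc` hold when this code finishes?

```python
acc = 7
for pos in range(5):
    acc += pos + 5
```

Let's trace through this code step by step.

Initialize: acc = 7
Entering loop: for pos in range(5):

After execution: acc = 42
42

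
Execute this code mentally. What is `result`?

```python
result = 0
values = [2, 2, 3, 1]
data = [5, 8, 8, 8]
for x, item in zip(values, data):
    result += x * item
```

Let's trace through this code step by step.

Initialize: result = 0
Initialize: values = [2, 2, 3, 1]
Initialize: data = [5, 8, 8, 8]
Entering loop: for x, item in zip(values, data):

After execution: result = 58
58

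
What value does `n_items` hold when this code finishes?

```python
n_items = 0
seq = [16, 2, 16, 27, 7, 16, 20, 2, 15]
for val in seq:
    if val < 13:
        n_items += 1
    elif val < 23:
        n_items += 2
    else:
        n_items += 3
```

Let's trace through this code step by step.

Initialize: n_items = 0
Initialize: seq = [16, 2, 16, 27, 7, 16, 20, 2, 15]
Entering loop: for val in seq:

After execution: n_items = 16
16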